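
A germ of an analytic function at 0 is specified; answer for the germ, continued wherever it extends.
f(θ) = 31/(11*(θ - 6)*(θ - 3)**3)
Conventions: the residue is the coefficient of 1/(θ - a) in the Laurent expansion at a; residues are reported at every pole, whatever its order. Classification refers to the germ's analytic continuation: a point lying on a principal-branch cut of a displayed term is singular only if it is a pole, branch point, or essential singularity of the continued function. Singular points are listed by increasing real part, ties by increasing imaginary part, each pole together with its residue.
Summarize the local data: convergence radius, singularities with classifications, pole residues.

Denominator factor (θ - 3)^3: pole of order 3 at 3, modulus 3.
Denominator factor (θ - 6): pole of order 1 at 6, modulus 6.
The radius of convergence is the smallest modulus among the singular points: 3.
At the order-3 pole 3 set g(θ) = (θ - (3))^3*f(θ) = 31/(11*(θ - 6)).
Order-3 pole: residue = g''(a)/2; g''(3) = -62/297, so the residue is -31/297.
At the order-1 pole 6 set g(θ) = (θ - (6))*f(θ) = 31/(11*(θ - 3)**3).
Simple pole: residue = g(a) at a = 6, which is 31/297.
List the singular points by increasing real part (a conjugate pair: the negative imaginary part first).

Radius of convergence at 0: 3.
At 3: a pole of order 3; residue -31/297.
At 6: a pole of order 1; residue 31/297.


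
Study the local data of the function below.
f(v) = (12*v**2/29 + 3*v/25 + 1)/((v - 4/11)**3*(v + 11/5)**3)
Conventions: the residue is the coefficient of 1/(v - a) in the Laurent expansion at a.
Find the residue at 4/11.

The residue is 29541977575/538731421443.

At the order-3 pole 4/11 set g(v) = (v - (4/11))^3*f(v) = (12*v**2/29 + 3*v/25 + 1)/(v + 11/5)**3.
Order-3 pole: residue = g''(a)/2; g''(4/11) = 59083955150/538731421443, so the residue is 29541977575/538731421443.


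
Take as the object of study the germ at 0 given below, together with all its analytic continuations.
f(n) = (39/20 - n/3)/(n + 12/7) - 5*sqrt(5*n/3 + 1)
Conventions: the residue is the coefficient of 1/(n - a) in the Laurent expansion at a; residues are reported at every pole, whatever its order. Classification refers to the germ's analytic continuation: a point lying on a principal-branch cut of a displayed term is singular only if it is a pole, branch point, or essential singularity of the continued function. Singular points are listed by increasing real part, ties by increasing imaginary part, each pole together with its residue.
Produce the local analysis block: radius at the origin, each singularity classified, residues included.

Radius of convergence at 0: 3/5.
At -12/7: a pole of order 1; residue 353/140.
At -3/5: an algebraic (square-root) branch point.

Denominator factor (n + 12/7): pole of order 1 at -12/7, modulus 12/7.
Branch term (-5)*sqrt(1 - n/(-3/5)): its argument vanishes at n = -3/5, a square-root branch point, modulus 3/5.
The radius of convergence is the smallest modulus among the singular points: 3/5.
The branch term is analytic at -12/7 and contributes nothing to the residue; only the rational part matters.
At the order-1 pole -12/7 set g(n) = (n - (-12/7))*(rational part) = 39/20 - n/3.
Simple pole: residue = g(a) at a = -12/7, which is 353/140.
List the singular points by increasing real part (a conjugate pair: the negative imaginary part first).


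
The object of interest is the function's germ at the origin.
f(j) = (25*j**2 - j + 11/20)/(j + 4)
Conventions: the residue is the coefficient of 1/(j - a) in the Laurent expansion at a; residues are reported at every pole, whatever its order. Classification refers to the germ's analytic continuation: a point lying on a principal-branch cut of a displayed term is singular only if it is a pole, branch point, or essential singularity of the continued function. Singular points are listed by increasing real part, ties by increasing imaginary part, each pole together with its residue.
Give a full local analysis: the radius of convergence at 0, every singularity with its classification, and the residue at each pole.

Denominator factor (j + 4): pole of order 1 at -4, modulus 4.
The radius of convergence is the smallest modulus among the singular points: 4.
At the order-1 pole -4 set g(j) = (j - (-4))*f(j) = 25*j**2 - j + 11/20.
Simple pole: residue = g(a) at a = -4, which is 8091/20.

Radius of convergence at 0: 4.
At -4: a pole of order 1; residue 8091/20.


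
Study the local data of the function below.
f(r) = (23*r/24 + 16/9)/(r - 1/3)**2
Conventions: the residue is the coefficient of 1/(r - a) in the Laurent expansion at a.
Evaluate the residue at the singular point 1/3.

The residue is 23/24.

At the order-2 pole 1/3 set g(r) = (r - (1/3))^2*f(r) = 23*r/24 + 16/9.
Order-2 pole: residue = g'(a); g'(1/3) = 23/24, so the residue is 23/24.


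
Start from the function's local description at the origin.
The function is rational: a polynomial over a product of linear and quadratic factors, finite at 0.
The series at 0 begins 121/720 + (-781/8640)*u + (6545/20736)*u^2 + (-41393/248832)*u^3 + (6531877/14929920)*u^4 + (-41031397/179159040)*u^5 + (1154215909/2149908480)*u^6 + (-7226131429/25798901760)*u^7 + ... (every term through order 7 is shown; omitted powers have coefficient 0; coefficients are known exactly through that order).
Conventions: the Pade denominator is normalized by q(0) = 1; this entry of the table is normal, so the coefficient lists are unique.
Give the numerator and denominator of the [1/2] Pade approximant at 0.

Taylor coefficients needed (read off): a_0 = 121/720, a_1 = -781/8640, a_2 = 6545/20736, a_3 = -41393/248832.
Write the denominator as Q(u) = 1 + q1*u + q2*u^2. Requiring Q*f - P = O(u^4) with deg P <= 1 kills the coefficients of u^2..u^3 in Q*f:
  u^2: a_2 + q1*a_1 + q2*a_0 = 0, i.e. 6545/20736 + (-781/8640)*q1 + (121/720)*q2 = 0.
  u^3: a_3 + q1*a_2 + q2*a_1 = 0, i.e. -41393/248832 + (6545/20736)*q1 + (-781/8640)*q2 = 0.
Solving this linear system: q1 = -355/27684, q2 = -313115/166104.
The numerator is Q*f truncated at degree 1: P0 = a_0 = 121/720; P1 = a_1 + q1*a_0 = -922361/9966240.

The Pade approximant has numerator coefficients [121/720, -922361/9966240]; denominator coefficients [1, -355/27684, -313115/166104].


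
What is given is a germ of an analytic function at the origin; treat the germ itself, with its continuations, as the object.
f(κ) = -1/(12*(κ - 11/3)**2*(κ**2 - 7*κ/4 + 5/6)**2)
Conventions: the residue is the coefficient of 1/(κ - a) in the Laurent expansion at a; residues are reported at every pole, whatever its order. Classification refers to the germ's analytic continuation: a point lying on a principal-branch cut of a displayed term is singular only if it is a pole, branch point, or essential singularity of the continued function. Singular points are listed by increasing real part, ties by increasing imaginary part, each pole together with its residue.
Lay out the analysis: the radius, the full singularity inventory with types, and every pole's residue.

Radius of convergence at 0: (1/6)*sqrt(30).
At (7/8) - ((1/24)*sqrt(39))*i: a pole of order 2; residue (-21708/22665187) - ((95386428/3830416603)*sqrt(39))*i.
At (7/8) + ((1/24)*sqrt(39))*i: a pole of order 2; residue (-21708/22665187) + ((95386428/3830416603)*sqrt(39))*i.
At 11/3: a pole of order 2; residue 43416/22665187.

Denominator factor (κ - 11/3)^2: pole of order 2 at 11/3, modulus 11/3.
Denominator factor (κ**2 - 7*κ/4 + 5/6)^2: discriminant -13/48, complex-conjugate roots (7/8) + ((1/24)*sqrt(39))*i and (7/8) - ((1/24)*sqrt(39))*i; poles of order 2, moduli (1/6)*sqrt(30) and (1/6)*sqrt(30).
The radius of convergence is the smallest modulus among the singular points: (1/6)*sqrt(30).
The factor κ**2 - 7*κ/4 + 5/6 splits as (κ - a)(κ - a') with a = (7/8) - ((1/24)*sqrt(39))*i, a' = (7/8) + ((1/24)*sqrt(39))*i. At the order-2 pole a set g(κ) = (κ - a)^2*f(κ) = [-1/(12*(κ - 11/3)**2)] / (κ - a')^2.
Order-2 pole: residue = g'(a); g'((7/8) - ((1/24)*sqrt(39))*i) = (-21708/22665187) - ((95386428/3830416603)*sqrt(39))*i, so the residue is (-21708/22665187) - ((95386428/3830416603)*sqrt(39))*i.
The factor κ**2 - 7*κ/4 + 5/6 splits as (κ - a)(κ - a') with a = (7/8) + ((1/24)*sqrt(39))*i, a' = (7/8) - ((1/24)*sqrt(39))*i. At the order-2 pole a set g(κ) = (κ - a)^2*f(κ) = [-1/(12*(κ - 11/3)**2)] / (κ - a')^2.
Order-2 pole: residue = g'(a); g'((7/8) + ((1/24)*sqrt(39))*i) = (-21708/22665187) + ((95386428/3830416603)*sqrt(39))*i, so the residue is (-21708/22665187) + ((95386428/3830416603)*sqrt(39))*i.
At the order-2 pole 11/3 set g(κ) = (κ - (11/3))^2*f(κ) = -1/(12*(κ**2 - 7*κ/4 + 5/6)**2).
Order-2 pole: residue = g'(a); g'(11/3) = 43416/22665187, so the residue is 43416/22665187.
List the singular points by increasing real part (a conjugate pair: the negative imaginary part first).


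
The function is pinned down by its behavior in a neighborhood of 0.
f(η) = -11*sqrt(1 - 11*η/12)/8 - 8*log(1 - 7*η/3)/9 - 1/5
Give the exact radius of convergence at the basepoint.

The radius of convergence is 3/7.

Branch term (-11/8)*sqrt(1 - η/(12/11)): its argument vanishes at η = 12/11, a square-root branch point, modulus 12/11.
Branch term (-8/9)*log(1 - η/(3/7)): its argument vanishes at η = 3/7, a logarithmic branch point, modulus 3/7.
The radius of convergence is the smallest modulus among the singular points: 3/7.


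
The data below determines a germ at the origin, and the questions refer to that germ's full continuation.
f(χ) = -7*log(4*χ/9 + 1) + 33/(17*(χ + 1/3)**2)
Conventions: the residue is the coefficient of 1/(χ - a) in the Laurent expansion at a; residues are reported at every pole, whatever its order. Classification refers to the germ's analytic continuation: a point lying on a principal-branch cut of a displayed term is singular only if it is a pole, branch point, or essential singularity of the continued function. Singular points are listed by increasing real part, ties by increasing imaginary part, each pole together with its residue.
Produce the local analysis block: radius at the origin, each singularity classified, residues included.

Radius of convergence at 0: 1/3.
At -9/4: a logarithmic branch point.
At -1/3: a pole of order 2; residue 0.

Denominator factor (χ + 1/3)^2: pole of order 2 at -1/3, modulus 1/3.
Branch term (-7)*log(1 - χ/(-9/4)): its argument vanishes at χ = -9/4, a logarithmic branch point, modulus 9/4.
The radius of convergence is the smallest modulus among the singular points: 1/3.
The branch term is analytic at -1/3 and contributes nothing to the residue; only the rational part matters.
At the order-2 pole -1/3 set g(χ) = (χ - (-1/3))^2*(rational part) = 33/17.
Order-2 pole: residue = g'(a); g'(-1/3) = 0, so the residue is 0.
List the singular points by increasing real part (a conjugate pair: the negative imaginary part first).


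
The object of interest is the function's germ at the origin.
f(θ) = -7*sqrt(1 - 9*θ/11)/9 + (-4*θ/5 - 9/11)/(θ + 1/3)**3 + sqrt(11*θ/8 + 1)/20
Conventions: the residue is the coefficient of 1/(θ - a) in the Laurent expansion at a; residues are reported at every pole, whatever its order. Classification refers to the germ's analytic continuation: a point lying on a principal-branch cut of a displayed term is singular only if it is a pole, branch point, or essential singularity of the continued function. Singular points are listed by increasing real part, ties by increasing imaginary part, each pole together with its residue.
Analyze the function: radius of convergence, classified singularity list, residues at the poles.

Denominator factor (θ + 1/3)^3: pole of order 3 at -1/3, modulus 1/3.
Branch term (1/20)*sqrt(1 - θ/(-8/11)): its argument vanishes at θ = -8/11, a square-root branch point, modulus 8/11.
Branch term (-7/9)*sqrt(1 - θ/(11/9)): its argument vanishes at θ = 11/9, a square-root branch point, modulus 11/9.
The radius of convergence is the smallest modulus among the singular points: 1/3.
The branch terms are analytic at -1/3 and contribute nothing to the residue; only the rational part matters.
At the order-3 pole -1/3 set g(θ) = (θ - (-1/3))^3*(rational part) = -4*θ/5 - 9/11.
Order-3 pole: residue = g''(a)/2; g''(-1/3) = 0, so the residue is 0.
List the singular points by increasing real part (a conjugate pair: the negative imaginary part first).

Radius of convergence at 0: 1/3.
At -8/11: an algebraic (square-root) branch point.
At -1/3: a pole of order 3; residue 0.
At 11/9: an algebraic (square-root) branch point.


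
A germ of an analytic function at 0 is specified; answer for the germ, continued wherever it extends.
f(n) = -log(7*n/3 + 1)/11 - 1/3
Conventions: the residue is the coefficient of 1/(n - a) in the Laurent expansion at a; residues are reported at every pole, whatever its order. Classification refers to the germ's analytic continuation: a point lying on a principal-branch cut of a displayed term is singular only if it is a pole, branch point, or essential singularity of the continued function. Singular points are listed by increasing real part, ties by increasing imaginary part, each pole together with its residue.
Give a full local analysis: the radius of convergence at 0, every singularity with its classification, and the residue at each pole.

Radius of convergence at 0: 3/7.
At -3/7: a logarithmic branch point.

Branch term (-1/11)*log(1 - n/(-3/7)): its argument vanishes at n = -3/7, a logarithmic branch point, modulus 3/7.
The radius of convergence is the smallest modulus among the singular points: 3/7.


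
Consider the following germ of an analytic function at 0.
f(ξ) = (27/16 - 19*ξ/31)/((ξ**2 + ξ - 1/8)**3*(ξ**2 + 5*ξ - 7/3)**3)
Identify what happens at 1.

The point is a regular point.

Denominator factors: ξ**2 + ξ - 1/8 = 15/8 at ξ = 1; ξ**2 + 5*ξ - 7/3 = 11/3 at ξ = 1 — none vanishes.
So the germ continues analytically to 1.


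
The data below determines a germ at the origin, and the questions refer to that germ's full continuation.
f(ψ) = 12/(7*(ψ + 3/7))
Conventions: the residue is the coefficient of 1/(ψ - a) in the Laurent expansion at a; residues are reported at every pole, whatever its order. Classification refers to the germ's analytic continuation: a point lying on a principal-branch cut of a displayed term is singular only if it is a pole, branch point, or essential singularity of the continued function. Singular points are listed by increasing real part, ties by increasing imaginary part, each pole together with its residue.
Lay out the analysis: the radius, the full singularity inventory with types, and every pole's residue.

Denominator factor (ψ + 3/7): pole of order 1 at -3/7, modulus 3/7.
The radius of convergence is the smallest modulus among the singular points: 3/7.
At the order-1 pole -3/7 set g(ψ) = (ψ - (-3/7))*f(ψ) = 12/7.
Simple pole: residue = g(a) at a = -3/7, which is 12/7.

Radius of convergence at 0: 3/7.
At -3/7: a pole of order 1; residue 12/7.


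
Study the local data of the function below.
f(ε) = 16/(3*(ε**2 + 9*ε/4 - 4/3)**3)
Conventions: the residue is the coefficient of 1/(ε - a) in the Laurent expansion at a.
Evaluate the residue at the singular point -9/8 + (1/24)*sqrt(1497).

The residue is (294912/124251499)*sqrt(1497).

The factor ε**2 + 9*ε/4 - 4/3 splits as (ε - a)(ε - a') with a = -9/8 + (1/24)*sqrt(1497), a' = -9/8 - (1/24)*sqrt(1497). At the order-3 pole a set g(ε) = (ε - a)^3*f(ε) = [16/3] / (ε - a')^3.
Order-3 pole: residue = g''(a)/2; g''(-9/8 + (1/24)*sqrt(1497)) = (589824/124251499)*sqrt(1497), so the residue is (294912/124251499)*sqrt(1497).


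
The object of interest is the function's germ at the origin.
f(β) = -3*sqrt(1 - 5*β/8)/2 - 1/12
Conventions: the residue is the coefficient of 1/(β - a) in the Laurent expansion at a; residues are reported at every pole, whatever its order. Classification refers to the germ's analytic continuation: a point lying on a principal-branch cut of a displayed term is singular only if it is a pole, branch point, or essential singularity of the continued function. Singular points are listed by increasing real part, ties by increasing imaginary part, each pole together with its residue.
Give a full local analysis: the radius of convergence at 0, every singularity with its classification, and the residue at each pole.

Radius of convergence at 0: 8/5.
At 8/5: an algebraic (square-root) branch point.

Branch term (-3/2)*sqrt(1 - β/(8/5)): its argument vanishes at β = 8/5, a square-root branch point, modulus 8/5.
The radius of convergence is the smallest modulus among the singular points: 8/5.


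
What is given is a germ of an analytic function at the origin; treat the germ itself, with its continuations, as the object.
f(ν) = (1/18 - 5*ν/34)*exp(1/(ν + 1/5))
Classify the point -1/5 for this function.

The exponent 1/(ν - (-1/5)) has a pole at -1/5, so exp(1/(ν - (-1/5))) takes every nonzero value near it: an essential singularity (not a pole of any order).

The point is an essential singularity.


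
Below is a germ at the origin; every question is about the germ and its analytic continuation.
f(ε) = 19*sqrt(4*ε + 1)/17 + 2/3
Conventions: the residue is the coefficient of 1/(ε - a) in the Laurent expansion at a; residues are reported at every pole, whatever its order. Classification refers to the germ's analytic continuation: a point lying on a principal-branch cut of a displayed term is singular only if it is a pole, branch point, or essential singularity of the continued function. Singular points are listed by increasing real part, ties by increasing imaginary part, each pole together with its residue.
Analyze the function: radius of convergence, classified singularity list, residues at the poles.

Radius of convergence at 0: 1/4.
At -1/4: an algebraic (square-root) branch point.

Branch term (19/17)*sqrt(1 - ε/(-1/4)): its argument vanishes at ε = -1/4, a square-root branch point, modulus 1/4.
The radius of convergence is the smallest modulus among the singular points: 1/4.


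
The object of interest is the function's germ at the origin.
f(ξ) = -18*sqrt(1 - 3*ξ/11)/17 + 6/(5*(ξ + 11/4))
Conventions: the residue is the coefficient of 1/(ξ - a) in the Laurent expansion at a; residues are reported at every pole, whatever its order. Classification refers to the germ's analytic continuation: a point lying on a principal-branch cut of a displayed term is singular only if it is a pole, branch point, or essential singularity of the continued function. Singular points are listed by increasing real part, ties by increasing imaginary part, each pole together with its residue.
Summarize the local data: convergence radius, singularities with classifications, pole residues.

Denominator factor (ξ + 11/4): pole of order 1 at -11/4, modulus 11/4.
Branch term (-18/17)*sqrt(1 - ξ/(11/3)): its argument vanishes at ξ = 11/3, a square-root branch point, modulus 11/3.
The radius of convergence is the smallest modulus among the singular points: 11/4.
The branch term is analytic at -11/4 and contributes nothing to the residue; only the rational part matters.
At the order-1 pole -11/4 set g(ξ) = (ξ - (-11/4))*(rational part) = 6/5.
Simple pole: residue = g(a) at a = -11/4, which is 6/5.
List the singular points by increasing real part (a conjugate pair: the negative imaginary part first).

Radius of convergence at 0: 11/4.
At -11/4: a pole of order 1; residue 6/5.
At 11/3: an algebraic (square-root) branch point.


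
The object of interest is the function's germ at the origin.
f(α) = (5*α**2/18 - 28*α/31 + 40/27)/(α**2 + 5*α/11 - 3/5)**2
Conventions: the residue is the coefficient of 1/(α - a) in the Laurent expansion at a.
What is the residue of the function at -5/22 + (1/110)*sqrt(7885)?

The factor α**2 + 5*α/11 - 3/5 splits as (α - a)(α - a') with a = -5/22 + (1/110)*sqrt(7885), a' = -5/22 - (1/110)*sqrt(7885). At the order-2 pole a set g(α) = (α - a)^2*f(α) = [5*α**2/18 - 28*α/31 + 40/27] / (α - a')^2.
Order-2 pole: residue = g'(a); g'(-5/22 + (1/110)*sqrt(7885)) = -(16934555/2081559573)*sqrt(7885), so the residue is -(16934555/2081559573)*sqrt(7885).

The residue is -(16934555/2081559573)*sqrt(7885).


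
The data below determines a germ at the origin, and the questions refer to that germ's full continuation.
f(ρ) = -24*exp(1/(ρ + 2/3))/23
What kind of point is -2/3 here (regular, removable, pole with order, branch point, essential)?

The exponent 1/(ρ - (-2/3)) has a pole at -2/3, so exp(1/(ρ - (-2/3))) takes every nonzero value near it: an essential singularity (not a pole of any order).

The point is an essential singularity.


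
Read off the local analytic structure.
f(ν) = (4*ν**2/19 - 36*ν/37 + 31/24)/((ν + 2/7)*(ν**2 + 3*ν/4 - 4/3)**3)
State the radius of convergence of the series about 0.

Denominator factor (ν + 2/7): pole of order 1 at -2/7, modulus 2/7.
Denominator factor (ν**2 + 3*ν/4 - 4/3)^3: discriminant 283/48, real irrational roots -3/8 + (1/24)*sqrt(849) and -3/8 - (1/24)*sqrt(849); poles of order 3, moduli -3/8 + (1/24)*sqrt(849) and 3/8 + (1/24)*sqrt(849).
The radius of convergence is the smallest modulus among the singular points: 2/7.

The radius of convergence is 2/7.


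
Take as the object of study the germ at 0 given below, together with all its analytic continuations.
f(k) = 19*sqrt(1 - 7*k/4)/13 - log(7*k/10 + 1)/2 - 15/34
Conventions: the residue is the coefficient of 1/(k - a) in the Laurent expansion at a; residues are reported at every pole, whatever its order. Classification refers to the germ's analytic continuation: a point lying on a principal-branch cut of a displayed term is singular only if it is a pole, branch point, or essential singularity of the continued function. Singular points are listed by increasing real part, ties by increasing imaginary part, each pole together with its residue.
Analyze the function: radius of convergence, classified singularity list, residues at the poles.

Branch term (-1/2)*log(1 - k/(-10/7)): its argument vanishes at k = -10/7, a logarithmic branch point, modulus 10/7.
Branch term (19/13)*sqrt(1 - k/(4/7)): its argument vanishes at k = 4/7, a square-root branch point, modulus 4/7.
The radius of convergence is the smallest modulus among the singular points: 4/7.
List the singular points by increasing real part (a conjugate pair: the negative imaginary part first).

Radius of convergence at 0: 4/7.
At -10/7: a logarithmic branch point.
At 4/7: an algebraic (square-root) branch point.


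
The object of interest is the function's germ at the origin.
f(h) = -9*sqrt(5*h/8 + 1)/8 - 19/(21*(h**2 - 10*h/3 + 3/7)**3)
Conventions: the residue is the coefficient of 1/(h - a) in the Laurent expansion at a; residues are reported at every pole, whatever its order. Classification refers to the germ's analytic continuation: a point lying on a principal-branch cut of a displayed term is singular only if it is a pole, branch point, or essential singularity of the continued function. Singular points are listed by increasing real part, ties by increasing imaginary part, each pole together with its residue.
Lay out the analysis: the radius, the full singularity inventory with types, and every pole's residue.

Radius of convergence at 0: 5/3 - (2/21)*sqrt(259).
At -8/5: an algebraic (square-root) branch point.
At 5/3 - (2/21)*sqrt(259): a pole of order 3; residue (32319/25934336)*sqrt(259).
At 5/3 + (2/21)*sqrt(259): a pole of order 3; residue -(32319/25934336)*sqrt(259).

Denominator factor (h**2 - 10*h/3 + 3/7)^3: discriminant 592/63, real irrational roots 5/3 + (2/21)*sqrt(259) and 5/3 - (2/21)*sqrt(259); poles of order 3, moduli 5/3 + (2/21)*sqrt(259) and 5/3 - (2/21)*sqrt(259).
Branch term (-9/8)*sqrt(1 - h/(-8/5)): its argument vanishes at h = -8/5, a square-root branch point, modulus 8/5.
The radius of convergence is the smallest modulus among the singular points: 5/3 - (2/21)*sqrt(259).
The branch term is analytic at 5/3 - (2/21)*sqrt(259) and contributes nothing to the residue; only the rational part matters.
The factor h**2 - 10*h/3 + 3/7 splits as (h - a)(h - a') with a = 5/3 - (2/21)*sqrt(259), a' = 5/3 + (2/21)*sqrt(259). At the order-3 pole a set g(h) = (h - a)^3*(rational part) = [-19/21] / (h - a')^3.
Order-3 pole: residue = g''(a)/2; g''(5/3 - (2/21)*sqrt(259)) = (32319/12967168)*sqrt(259), so the residue is (32319/25934336)*sqrt(259).
The branch term is analytic at 5/3 + (2/21)*sqrt(259) and contributes nothing to the residue; only the rational part matters.
The factor h**2 - 10*h/3 + 3/7 splits as (h - a)(h - a') with a = 5/3 + (2/21)*sqrt(259), a' = 5/3 - (2/21)*sqrt(259). At the order-3 pole a set g(h) = (h - a)^3*(rational part) = [-19/21] / (h - a')^3.
Order-3 pole: residue = g''(a)/2; g''(5/3 + (2/21)*sqrt(259)) = -(32319/12967168)*sqrt(259), so the residue is -(32319/25934336)*sqrt(259).
List the singular points by increasing real part (a conjugate pair: the negative imaginary part first).


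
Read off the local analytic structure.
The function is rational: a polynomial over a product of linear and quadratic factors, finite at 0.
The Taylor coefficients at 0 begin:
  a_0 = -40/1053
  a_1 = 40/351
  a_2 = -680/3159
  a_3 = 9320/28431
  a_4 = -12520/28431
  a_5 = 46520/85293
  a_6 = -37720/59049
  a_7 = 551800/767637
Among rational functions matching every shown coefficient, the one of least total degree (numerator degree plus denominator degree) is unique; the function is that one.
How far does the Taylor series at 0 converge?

No rational of total degree below 4 reproduces all 8 coefficients; solving the [0/4] Pade equations on them gives f(ψ) = -5/(39*(ψ + 1)*(ψ + 3/2)**3), whose expansion matches every shown term.
Denominator factor (ψ + 1): pole of order 1 at -1, modulus 1.
Denominator factor (ψ + 3/2)^3: pole of order 3 at -3/2, modulus 3/2.
The radius of convergence is the smallest modulus among the singular points: 1.

The radius of convergence is 1.


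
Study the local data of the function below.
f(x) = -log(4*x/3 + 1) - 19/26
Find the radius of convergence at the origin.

Branch term (-1)*log(1 - x/(-3/4)): its argument vanishes at x = -3/4, a logarithmic branch point, modulus 3/4.
The radius of convergence is the smallest modulus among the singular points: 3/4.

The radius of convergence is 3/4.


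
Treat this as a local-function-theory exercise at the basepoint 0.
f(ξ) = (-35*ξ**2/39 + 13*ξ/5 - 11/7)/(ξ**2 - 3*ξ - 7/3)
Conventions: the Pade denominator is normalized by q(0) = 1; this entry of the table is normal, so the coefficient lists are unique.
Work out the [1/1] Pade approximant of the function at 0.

The Pade approximant has numerator coefficients [33/49, -1595959/1802710]; denominator coefficients [1, 251201/154518].

Taylor coefficients needed (expand at 0): a_0 = 33/49, a_1 = -3396/1715, a_2 = 502402/156065.
Write the denominator as Q(ξ) = 1 + q1*ξ. Requiring Q*f - P = O(ξ^3) with deg P <= 1 kills the coefficients of ξ^2..ξ^2 in Q*f:
  ξ^2: a_2 + q1*a_1 = 0, i.e. 502402/156065 + (-3396/1715)*q1 = 0.
Solving this linear system: q1 = 251201/154518.
The numerator is Q*f truncated at degree 1: P0 = a_0 = 33/49; P1 = a_1 + q1*a_0 = -1595959/1802710.


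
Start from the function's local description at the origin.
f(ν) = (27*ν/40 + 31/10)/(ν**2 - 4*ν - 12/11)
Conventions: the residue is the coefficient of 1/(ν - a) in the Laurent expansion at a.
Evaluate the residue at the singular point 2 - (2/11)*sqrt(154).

The residue is 27/80 - (89/1120)*sqrt(154).

The factor ν**2 - 4*ν - 12/11 splits as (ν - a)(ν - a') with a = 2 - (2/11)*sqrt(154), a' = 2 + (2/11)*sqrt(154). At the order-1 pole a set g(ν) = (ν - a)*f(ν) = [27*ν/40 + 31/10] / (ν - a').
Simple pole: residue = g(a) at a = 2 - (2/11)*sqrt(154), which is 27/80 - (89/1120)*sqrt(154).


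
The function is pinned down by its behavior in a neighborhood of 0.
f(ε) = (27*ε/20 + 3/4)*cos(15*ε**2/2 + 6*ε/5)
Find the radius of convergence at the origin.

The factor cos(15*ε**2/2 + 6*ε/5) is entire and contributes no finite singular point.
The polynomial part has no poles.
No finite singular points: the Taylor series at 0 converges everywhere.

The radius of convergence is infinite.


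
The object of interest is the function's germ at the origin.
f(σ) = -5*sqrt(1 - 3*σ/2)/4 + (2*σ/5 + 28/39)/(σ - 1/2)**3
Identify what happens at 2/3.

The term (-5/4)*sqrt(1 - σ/(2/3)) has argument 1 - 2/3/(2/3) = 0 at 2/3: a square-root (algebraic, two-sheeted) branch point; the remaining terms are analytic or single-valued there.

The point is an algebraic (square-root) branch point.


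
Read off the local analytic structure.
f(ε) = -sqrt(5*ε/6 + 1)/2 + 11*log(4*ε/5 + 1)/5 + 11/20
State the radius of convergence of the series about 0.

Branch term (-1/2)*sqrt(1 - ε/(-6/5)): its argument vanishes at ε = -6/5, a square-root branch point, modulus 6/5.
Branch term (11/5)*log(1 - ε/(-5/4)): its argument vanishes at ε = -5/4, a logarithmic branch point, modulus 5/4.
The radius of convergence is the smallest modulus among the singular points: 6/5.

The radius of convergence is 6/5.


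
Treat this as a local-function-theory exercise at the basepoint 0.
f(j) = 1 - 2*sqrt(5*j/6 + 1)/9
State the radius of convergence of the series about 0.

The radius of convergence is 6/5.

Branch term (-2/9)*sqrt(1 - j/(-6/5)): its argument vanishes at j = -6/5, a square-root branch point, modulus 6/5.
The radius of convergence is the smallest modulus among the singular points: 6/5.


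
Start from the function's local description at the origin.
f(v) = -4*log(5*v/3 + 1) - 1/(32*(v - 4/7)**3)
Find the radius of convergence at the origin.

Denominator factor (v - 4/7)^3: pole of order 3 at 4/7, modulus 4/7.
Branch term (-4)*log(1 - v/(-3/5)): its argument vanishes at v = -3/5, a logarithmic branch point, modulus 3/5.
The radius of convergence is the smallest modulus among the singular points: 4/7.

The radius of convergence is 4/7.


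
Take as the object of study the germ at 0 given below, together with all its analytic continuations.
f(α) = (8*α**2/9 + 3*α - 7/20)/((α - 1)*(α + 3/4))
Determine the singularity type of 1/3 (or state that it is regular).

The point is a regular point.

Denominator factors: α + 3/4 = 13/12 at α = 1/3; α - 1 = -2/3 at α = 1/3 — none vanishes.
So the germ continues analytically to 1/3.


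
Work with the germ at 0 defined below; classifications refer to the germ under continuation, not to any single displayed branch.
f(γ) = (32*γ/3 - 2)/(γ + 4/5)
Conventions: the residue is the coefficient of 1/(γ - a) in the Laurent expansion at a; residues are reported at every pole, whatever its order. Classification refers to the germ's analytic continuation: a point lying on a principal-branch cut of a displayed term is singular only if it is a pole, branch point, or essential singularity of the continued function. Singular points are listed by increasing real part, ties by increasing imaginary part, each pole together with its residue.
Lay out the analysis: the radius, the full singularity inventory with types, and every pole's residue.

Radius of convergence at 0: 4/5.
At -4/5: a pole of order 1; residue -158/15.

Denominator factor (γ + 4/5): pole of order 1 at -4/5, modulus 4/5.
The radius of convergence is the smallest modulus among the singular points: 4/5.
At the order-1 pole -4/5 set g(γ) = (γ - (-4/5))*f(γ) = 32*γ/3 - 2.
Simple pole: residue = g(a) at a = -4/5, which is -158/15.


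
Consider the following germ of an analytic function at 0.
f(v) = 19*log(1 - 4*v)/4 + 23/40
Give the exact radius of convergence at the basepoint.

Branch term (19/4)*log(1 - v/(1/4)): its argument vanishes at v = 1/4, a logarithmic branch point, modulus 1/4.
The radius of convergence is the smallest modulus among the singular points: 1/4.

The radius of convergence is 1/4.


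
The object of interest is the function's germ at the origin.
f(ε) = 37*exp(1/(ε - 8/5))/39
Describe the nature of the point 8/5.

The point is an essential singularity.

The exponent 1/(ε - (8/5)) has a pole at 8/5, so exp(1/(ε - (8/5))) takes every nonzero value near it: an essential singularity (not a pole of any order).


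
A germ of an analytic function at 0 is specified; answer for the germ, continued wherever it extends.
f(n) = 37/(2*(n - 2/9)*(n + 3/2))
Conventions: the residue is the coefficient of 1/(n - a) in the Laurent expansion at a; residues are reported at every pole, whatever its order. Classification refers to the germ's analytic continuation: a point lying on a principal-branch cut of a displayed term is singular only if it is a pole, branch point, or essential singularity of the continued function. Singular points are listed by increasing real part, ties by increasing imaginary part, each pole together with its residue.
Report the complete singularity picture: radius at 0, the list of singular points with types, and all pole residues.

Radius of convergence at 0: 2/9.
At -3/2: a pole of order 1; residue -333/31.
At 2/9: a pole of order 1; residue 333/31.

Denominator factor (n + 3/2): pole of order 1 at -3/2, modulus 3/2.
Denominator factor (n - 2/9): pole of order 1 at 2/9, modulus 2/9.
The radius of convergence is the smallest modulus among the singular points: 2/9.
At the order-1 pole -3/2 set g(n) = (n - (-3/2))*f(n) = 37/(2*(n - 2/9)).
Simple pole: residue = g(a) at a = -3/2, which is -333/31.
At the order-1 pole 2/9 set g(n) = (n - (2/9))*f(n) = 37/(2*(n + 3/2)).
Simple pole: residue = g(a) at a = 2/9, which is 333/31.
List the singular points by increasing real part (a conjugate pair: the negative imaginary part first).


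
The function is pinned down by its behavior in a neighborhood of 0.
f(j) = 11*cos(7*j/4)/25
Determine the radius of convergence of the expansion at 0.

The factor cos(7*j/4) is entire and contributes no finite singular point.
The polynomial part has no poles.
No finite singular points: the Taylor series at 0 converges everywhere.

The radius of convergence is infinite.


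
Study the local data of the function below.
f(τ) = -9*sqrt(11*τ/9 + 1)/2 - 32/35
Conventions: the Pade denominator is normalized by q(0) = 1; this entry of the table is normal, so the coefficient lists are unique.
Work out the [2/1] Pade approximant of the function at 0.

Taylor coefficients needed (expand at 0): a_0 = -379/70, a_1 = -11/4, a_2 = 121/144, a_3 = -1331/2592.
Write the denominator as Q(τ) = 1 + q1*τ. Requiring Q*f - P = O(τ^4) with deg P <= 2 kills the coefficients of τ^3..τ^3 in Q*f:
  τ^3: a_3 + q1*a_2 = 0, i.e. -1331/2592 + (121/144)*q1 = 0.
Solving this linear system: q1 = 11/18.
The numerator is Q*f truncated at degree 2: P0 = a_0 = -379/70; P1 = a_1 + q1*a_0 = -3817/630; P2 = a_2 + q1*a_1 = -121/144.

The Pade approximant has numerator coefficients [-379/70, -3817/630, -121/144]; denominator coefficients [1, 11/18].


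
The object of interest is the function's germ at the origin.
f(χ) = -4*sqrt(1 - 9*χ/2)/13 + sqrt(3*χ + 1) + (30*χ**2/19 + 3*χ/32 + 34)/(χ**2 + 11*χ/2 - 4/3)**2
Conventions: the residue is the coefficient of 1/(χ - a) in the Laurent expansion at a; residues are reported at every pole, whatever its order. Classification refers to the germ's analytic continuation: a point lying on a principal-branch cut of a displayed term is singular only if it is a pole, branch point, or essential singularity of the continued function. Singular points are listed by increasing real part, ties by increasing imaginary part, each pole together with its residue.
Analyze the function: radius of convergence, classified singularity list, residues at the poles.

Radius of convergence at 0: 2/9.
At -11/4 - (1/12)*sqrt(1281): a pole of order 2; residue (230823/27714008)*sqrt(1281).
At -1/3: an algebraic (square-root) branch point.
At 2/9: an algebraic (square-root) branch point.
At -11/4 + (1/12)*sqrt(1281): a pole of order 2; residue -(230823/27714008)*sqrt(1281).

Denominator factor (χ**2 + 11*χ/2 - 4/3)^2: discriminant 427/12, real irrational roots -11/4 + (1/12)*sqrt(1281) and -11/4 - (1/12)*sqrt(1281); poles of order 2, moduli -11/4 + (1/12)*sqrt(1281) and 11/4 + (1/12)*sqrt(1281).
Branch term (-4/13)*sqrt(1 - χ/(2/9)): its argument vanishes at χ = 2/9, a square-root branch point, modulus 2/9.
Branch term (1)*sqrt(1 - χ/(-1/3)): its argument vanishes at χ = -1/3, a square-root branch point, modulus 1/3.
The radius of convergence is the smallest modulus among the singular points: 2/9.
The branch terms are analytic at -11/4 - (1/12)*sqrt(1281) and contribute nothing to the residue; only the rational part matters.
The factor χ**2 + 11*χ/2 - 4/3 splits as (χ - a)(χ - a') with a = -11/4 - (1/12)*sqrt(1281), a' = -11/4 + (1/12)*sqrt(1281). At the order-2 pole a set g(χ) = (χ - a)^2*(rational part) = [30*χ**2/19 + 3*χ/32 + 34] / (χ - a')^2.
Order-2 pole: residue = g'(a); g'(-11/4 - (1/12)*sqrt(1281)) = (230823/27714008)*sqrt(1281), so the residue is (230823/27714008)*sqrt(1281).
The branch terms are analytic at -11/4 + (1/12)*sqrt(1281) and contribute nothing to the residue; only the rational part matters.
The factor χ**2 + 11*χ/2 - 4/3 splits as (χ - a)(χ - a') with a = -11/4 + (1/12)*sqrt(1281), a' = -11/4 - (1/12)*sqrt(1281). At the order-2 pole a set g(χ) = (χ - a)^2*(rational part) = [30*χ**2/19 + 3*χ/32 + 34] / (χ - a')^2.
Order-2 pole: residue = g'(a); g'(-11/4 + (1/12)*sqrt(1281)) = -(230823/27714008)*sqrt(1281), so the residue is -(230823/27714008)*sqrt(1281).
List the singular points by increasing real part (a conjugate pair: the negative imaginary part first).


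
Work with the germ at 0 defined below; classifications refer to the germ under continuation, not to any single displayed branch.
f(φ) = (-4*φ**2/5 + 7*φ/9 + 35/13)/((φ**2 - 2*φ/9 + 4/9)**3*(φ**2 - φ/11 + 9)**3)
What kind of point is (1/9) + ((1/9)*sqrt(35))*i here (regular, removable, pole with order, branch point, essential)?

The point is a pole of order 3.

The denominator factor φ**2 - 2*φ/9 + 4/9 vanishes at (1/9) + ((1/9)*sqrt(35))*i and appears to the power 3; the numerator there equals (1822/585) + ((1/15)*sqrt(35))*i, nonzero, and no other factor vanishes.
Hence a pole whose order is the multiplicity, 3.


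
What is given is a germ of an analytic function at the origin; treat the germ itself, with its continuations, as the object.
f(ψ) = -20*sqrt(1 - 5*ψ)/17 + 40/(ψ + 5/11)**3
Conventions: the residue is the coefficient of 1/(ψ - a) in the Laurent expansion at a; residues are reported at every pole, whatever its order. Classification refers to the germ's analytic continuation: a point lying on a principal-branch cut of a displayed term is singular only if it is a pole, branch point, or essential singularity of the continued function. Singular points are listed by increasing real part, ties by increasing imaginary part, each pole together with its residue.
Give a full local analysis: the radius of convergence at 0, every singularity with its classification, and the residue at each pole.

Denominator factor (ψ + 5/11)^3: pole of order 3 at -5/11, modulus 5/11.
Branch term (-20/17)*sqrt(1 - ψ/(1/5)): its argument vanishes at ψ = 1/5, a square-root branch point, modulus 1/5.
The radius of convergence is the smallest modulus among the singular points: 1/5.
The branch term is analytic at -5/11 and contributes nothing to the residue; only the rational part matters.
At the order-3 pole -5/11 set g(ψ) = (ψ - (-5/11))^3*(rational part) = 40.
Order-3 pole: residue = g''(a)/2; g''(-5/11) = 0, so the residue is 0.
List the singular points by increasing real part (a conjugate pair: the negative imaginary part first).

Radius of convergence at 0: 1/5.
At -5/11: a pole of order 3; residue 0.
At 1/5: an algebraic (square-root) branch point.


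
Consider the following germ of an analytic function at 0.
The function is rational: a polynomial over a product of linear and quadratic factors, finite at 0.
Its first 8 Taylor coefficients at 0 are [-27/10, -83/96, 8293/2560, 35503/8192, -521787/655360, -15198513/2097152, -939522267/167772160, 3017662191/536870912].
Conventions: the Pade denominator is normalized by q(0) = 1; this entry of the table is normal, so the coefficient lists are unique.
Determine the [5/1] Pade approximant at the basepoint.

Taylor coefficients needed (read off): a_0 = -27/10, a_1 = -83/96, a_2 = 8293/2560, a_3 = 35503/8192, a_4 = -521787/655360, a_5 = -15198513/2097152, a_6 = -939522267/167772160.
Write the denominator as Q(y) = 1 + q1*y. Requiring Q*f - P = O(y^7) with deg P <= 5 kills the coefficients of y^6..y^6 in Q*f:
  y^6: a_6 + q1*a_5 = 0, i.e. -939522267/167772160 + (-15198513/2097152)*q1 = 0.
Solving this linear system: q1 = -313174089/405293680.
The numerator is Q*f truncated at degree 5: P0 = a_0 = -27/10; P1 = a_1 + q1*a_0 = 464212387/379962825; P2 = a_2 + q1*a_1 = 98980936/25330855; P3 = a_3 + q1*a_2 = 231866944/126654275; P4 = a_4 + q1*a_3 = -104996352/25330855; P5 = a_5 + q1*a_4 = -839970816/126654275.

The Pade approximant has numerator coefficients [-27/10, 464212387/379962825, 98980936/25330855, 231866944/126654275, -104996352/25330855, -839970816/126654275]; denominator coefficients [1, -313174089/405293680].
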